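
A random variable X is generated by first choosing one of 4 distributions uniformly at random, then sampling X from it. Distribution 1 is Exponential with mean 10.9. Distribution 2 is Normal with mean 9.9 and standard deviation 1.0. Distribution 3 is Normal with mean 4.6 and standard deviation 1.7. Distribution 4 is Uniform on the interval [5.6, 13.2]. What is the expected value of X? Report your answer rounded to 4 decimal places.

Component means — 1: 10.9; 2: 9.9; 3: 4.6; 4: 9.4.
E[X] = 0.25·10.9 + 0.25·9.9 + 0.25·4.6 + 0.25·9.4 = 8.7.

8.7000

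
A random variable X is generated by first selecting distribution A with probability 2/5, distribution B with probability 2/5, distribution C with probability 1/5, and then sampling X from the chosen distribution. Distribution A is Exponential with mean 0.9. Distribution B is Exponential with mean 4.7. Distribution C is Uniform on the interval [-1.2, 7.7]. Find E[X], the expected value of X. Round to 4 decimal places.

2.8900

Component means — A: 0.9; B: 4.7; C: 3.25.
E[X] = 0.4·0.9 + 0.4·4.7 + 0.2·3.25 = 2.89.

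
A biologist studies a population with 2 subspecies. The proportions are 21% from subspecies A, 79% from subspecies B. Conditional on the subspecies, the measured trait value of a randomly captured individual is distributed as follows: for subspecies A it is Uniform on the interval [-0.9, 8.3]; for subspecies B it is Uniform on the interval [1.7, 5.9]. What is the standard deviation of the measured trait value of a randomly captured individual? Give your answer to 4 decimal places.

1.6261

Per component, A: μ=3.7, E[X²]=20.7433; B: μ=3.8, E[X²]=15.91.
E[X] = 0.21·3.7 + 0.79·3.8 = 3.779.
E[X²] = 0.21·20.7433 + 0.79·15.91 = 16.925.
Var(X) = E[X²] − (E[X])² = 16.925 − 14.2808 = 2.64416.
SD(X) = √2.64416 = 1.62609.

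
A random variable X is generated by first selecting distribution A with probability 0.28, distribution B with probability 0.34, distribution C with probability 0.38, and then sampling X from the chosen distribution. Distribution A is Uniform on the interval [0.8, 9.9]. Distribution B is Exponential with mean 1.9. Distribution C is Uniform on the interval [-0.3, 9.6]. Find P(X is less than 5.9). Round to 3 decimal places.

0.720

Conditional on each component, P(X < 5.9): A: 0.56044; B: 0.955187; C: 0.626263.
By total probability, P(X < 5.9) = 0.28·0.56044 + 0.34·0.955187 + 0.38·0.626263 = 0.719667.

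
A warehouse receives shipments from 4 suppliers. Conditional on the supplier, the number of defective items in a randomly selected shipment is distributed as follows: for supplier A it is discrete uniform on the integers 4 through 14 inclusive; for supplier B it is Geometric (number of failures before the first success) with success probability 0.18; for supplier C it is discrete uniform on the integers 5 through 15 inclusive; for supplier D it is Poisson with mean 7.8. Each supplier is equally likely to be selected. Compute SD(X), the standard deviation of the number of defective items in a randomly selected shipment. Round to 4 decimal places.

4.1806

Per component, A: μ=9, E[X²]=91; B: μ=4.55556, E[X²]=46.0617; C: μ=10, E[X²]=110; D: μ=7.8, E[X²]=68.64.
E[X] = 0.25·9 + 0.25·4.55556 + 0.25·10 + 0.25·7.8 = 7.83889.
E[X²] = 0.25·91 + 0.25·46.0617 + 0.25·110 + 0.25·68.64 = 78.9254.
Var(X) = E[X²] − (E[X])² = 78.9254 − 61.4482 = 17.4773.
SD(X) = √17.4773 = 4.18058.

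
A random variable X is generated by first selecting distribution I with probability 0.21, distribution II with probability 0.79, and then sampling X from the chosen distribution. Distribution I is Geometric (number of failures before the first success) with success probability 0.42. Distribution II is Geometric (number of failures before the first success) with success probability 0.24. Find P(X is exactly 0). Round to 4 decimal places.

0.2778

Conditional on each component, P(X = 0): I: 0.42; II: 0.24.
By total probability, P(X = 0) = 0.21·0.42 + 0.79·0.24 = 0.2778.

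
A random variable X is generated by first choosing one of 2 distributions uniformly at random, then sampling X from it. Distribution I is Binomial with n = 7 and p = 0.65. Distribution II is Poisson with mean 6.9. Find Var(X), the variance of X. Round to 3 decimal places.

5.627

Per component, I: μ=4.55, E[X²]=22.295; II: μ=6.9, E[X²]=54.51.
E[X] = 0.5·4.55 + 0.5·6.9 = 5.725.
E[X²] = 0.5·22.295 + 0.5·54.51 = 38.4025.
Var(X) = E[X²] − (E[X])² = 38.4025 − 32.7756 = 5.62688.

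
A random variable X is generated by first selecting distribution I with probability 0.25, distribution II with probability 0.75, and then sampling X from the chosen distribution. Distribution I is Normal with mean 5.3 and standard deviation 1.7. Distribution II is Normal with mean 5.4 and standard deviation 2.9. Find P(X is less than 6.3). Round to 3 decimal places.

0.647

Conditional on each component, P(X < 6.3): I: 0.721813; II: 0.621851.
By total probability, P(X < 6.3) = 0.25·0.721813 + 0.75·0.621851 = 0.646841.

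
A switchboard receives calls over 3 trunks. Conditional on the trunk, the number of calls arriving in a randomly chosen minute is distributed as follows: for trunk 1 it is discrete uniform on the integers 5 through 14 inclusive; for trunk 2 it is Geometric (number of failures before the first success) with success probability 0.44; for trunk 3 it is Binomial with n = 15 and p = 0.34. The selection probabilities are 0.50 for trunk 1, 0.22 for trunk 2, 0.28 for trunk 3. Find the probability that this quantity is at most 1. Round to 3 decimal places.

Conditional on each trunk, P(X ≤ 1): 1: 0; 2: 0.6864; 3: 0.0171411.
By total probability, P(X ≤ 1) = 0.5·0 + 0.22·0.6864 + 0.28·0.0171411 = 0.155807.

0.156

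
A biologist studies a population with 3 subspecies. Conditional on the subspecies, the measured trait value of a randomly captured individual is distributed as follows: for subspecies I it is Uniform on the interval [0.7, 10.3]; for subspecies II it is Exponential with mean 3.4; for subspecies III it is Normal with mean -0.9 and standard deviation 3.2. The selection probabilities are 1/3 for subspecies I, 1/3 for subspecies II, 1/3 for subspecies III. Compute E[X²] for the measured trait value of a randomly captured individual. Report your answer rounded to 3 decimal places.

24.033

For each component E[X²] = Var + (mean)², giving I: 37.93; II: 23.12; III: 11.05.
Overall E[X²] = 0.333333·37.93 + 0.333333·23.12 + 0.333333·11.05 = 24.0333.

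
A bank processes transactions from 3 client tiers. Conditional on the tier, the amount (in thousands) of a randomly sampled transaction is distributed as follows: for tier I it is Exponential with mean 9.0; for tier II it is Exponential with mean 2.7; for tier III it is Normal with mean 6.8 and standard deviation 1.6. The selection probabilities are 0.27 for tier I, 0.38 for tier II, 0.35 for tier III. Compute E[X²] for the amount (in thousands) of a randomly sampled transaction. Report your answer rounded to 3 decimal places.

66.360

For each component E[X²] = Var + (mean)², giving I: 162; II: 14.58; III: 48.8.
Overall E[X²] = 0.27·162 + 0.38·14.58 + 0.35·48.8 = 66.3604.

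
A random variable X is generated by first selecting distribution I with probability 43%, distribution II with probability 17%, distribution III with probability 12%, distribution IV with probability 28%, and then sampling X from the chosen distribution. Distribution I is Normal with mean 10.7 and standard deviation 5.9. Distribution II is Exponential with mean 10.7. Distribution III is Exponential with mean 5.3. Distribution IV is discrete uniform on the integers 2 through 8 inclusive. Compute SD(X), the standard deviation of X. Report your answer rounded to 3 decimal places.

Per component, I: μ=10.7, E[X²]=149.3; II: μ=10.7, E[X²]=228.98; III: μ=5.3, E[X²]=56.18; IV: μ=5, E[X²]=29.
E[X] = 0.43·10.7 + 0.17·10.7 + 0.12·5.3 + 0.28·5 = 8.456.
E[X²] = 0.43·149.3 + 0.17·228.98 + 0.12·56.18 + 0.28·29 = 117.987.
Var(X) = E[X²] − (E[X])² = 117.987 − 71.5039 = 46.4833.
SD(X) = √46.4833 = 6.81786.

6.818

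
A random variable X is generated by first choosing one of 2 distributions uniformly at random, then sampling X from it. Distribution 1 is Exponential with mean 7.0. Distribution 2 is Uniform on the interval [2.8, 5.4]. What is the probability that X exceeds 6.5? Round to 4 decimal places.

0.1976

Conditional on each component, P(X > 6.5): 1: 0.395118; 2: 0.
By total probability, P(X > 6.5) = 0.5·0.395118 + 0.5·0 = 0.197559.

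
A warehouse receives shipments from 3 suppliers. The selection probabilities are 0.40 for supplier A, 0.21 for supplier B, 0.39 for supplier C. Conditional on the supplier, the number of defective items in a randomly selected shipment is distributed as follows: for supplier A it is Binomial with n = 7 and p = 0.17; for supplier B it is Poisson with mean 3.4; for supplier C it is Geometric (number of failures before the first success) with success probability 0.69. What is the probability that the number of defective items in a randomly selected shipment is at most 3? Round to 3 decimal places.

0.896

Conditional on each supplier, P(X ≤ 3): A: 0.981087; B: 0.558357; C: 0.990765.
By total probability, P(X ≤ 3) = 0.4·0.981087 + 0.21·0.558357 + 0.39·0.990765 = 0.896088.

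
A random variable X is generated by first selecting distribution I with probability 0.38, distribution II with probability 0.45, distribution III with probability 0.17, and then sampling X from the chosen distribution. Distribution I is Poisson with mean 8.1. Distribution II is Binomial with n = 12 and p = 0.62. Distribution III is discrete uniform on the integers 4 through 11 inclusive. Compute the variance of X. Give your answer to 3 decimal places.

5.341

Per component, I: μ=8.1, E[X²]=73.71; II: μ=7.44, E[X²]=58.1808; III: μ=7.5, E[X²]=61.5.
E[X] = 0.38·8.1 + 0.45·7.44 + 0.17·7.5 = 7.701.
E[X²] = 0.38·73.71 + 0.45·58.1808 + 0.17·61.5 = 64.6462.
Var(X) = E[X²] − (E[X])² = 64.6462 − 59.3054 = 5.34076.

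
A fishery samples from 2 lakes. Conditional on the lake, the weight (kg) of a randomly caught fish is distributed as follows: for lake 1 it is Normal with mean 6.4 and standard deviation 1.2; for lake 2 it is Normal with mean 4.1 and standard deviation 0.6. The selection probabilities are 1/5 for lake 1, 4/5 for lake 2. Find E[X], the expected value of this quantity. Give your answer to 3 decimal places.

Component means — 1: 6.4; 2: 4.1.
E[X] = 0.2·6.4 + 0.8·4.1 = 4.56.

4.560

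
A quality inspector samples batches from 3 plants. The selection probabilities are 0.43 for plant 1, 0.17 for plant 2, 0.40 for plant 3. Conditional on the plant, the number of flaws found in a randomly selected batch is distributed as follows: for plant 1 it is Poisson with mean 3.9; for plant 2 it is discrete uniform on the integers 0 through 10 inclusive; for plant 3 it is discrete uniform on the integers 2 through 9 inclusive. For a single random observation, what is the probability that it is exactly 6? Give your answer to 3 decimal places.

0.108

Conditional on each plant, P(X = 6): 1: 0.0989251; 2: 0.0909091; 3: 0.125.
By total probability, P(X = 6) = 0.43·0.0989251 + 0.17·0.0909091 + 0.4·0.125 = 0.107992.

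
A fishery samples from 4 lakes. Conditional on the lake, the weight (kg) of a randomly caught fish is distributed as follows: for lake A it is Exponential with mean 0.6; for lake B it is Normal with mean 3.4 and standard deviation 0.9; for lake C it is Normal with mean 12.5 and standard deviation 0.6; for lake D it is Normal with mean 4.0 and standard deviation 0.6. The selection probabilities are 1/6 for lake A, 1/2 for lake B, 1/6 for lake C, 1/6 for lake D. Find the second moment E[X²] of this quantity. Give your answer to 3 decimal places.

35.133

For each component E[X²] = Var + (mean)², giving A: 0.72; B: 12.37; C: 156.61; D: 16.36.
Overall E[X²] = 0.166667·0.72 + 0.5·12.37 + 0.166667·156.61 + 0.166667·16.36 = 35.1333.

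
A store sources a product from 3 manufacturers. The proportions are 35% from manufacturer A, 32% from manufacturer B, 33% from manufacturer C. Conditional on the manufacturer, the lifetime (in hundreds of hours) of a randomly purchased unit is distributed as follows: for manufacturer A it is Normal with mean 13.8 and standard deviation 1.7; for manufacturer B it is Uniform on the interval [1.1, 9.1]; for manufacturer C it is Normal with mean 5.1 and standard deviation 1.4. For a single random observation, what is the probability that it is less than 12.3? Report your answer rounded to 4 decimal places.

Conditional on each manufacturer, P(X < 12.3): A: 0.188793; B: 1; C: 1.
By total probability, P(X < 12.3) = 0.35·0.188793 + 0.32·1 + 0.33·1 = 0.716078.

0.7161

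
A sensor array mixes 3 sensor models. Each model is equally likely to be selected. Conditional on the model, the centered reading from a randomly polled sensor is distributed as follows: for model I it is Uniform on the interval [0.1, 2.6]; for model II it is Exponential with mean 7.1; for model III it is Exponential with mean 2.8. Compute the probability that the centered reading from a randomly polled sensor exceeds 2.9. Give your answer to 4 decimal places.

0.3399

Conditional on each model, P(X > 2.9): I: 0; II: 0.664679; III: 0.354973.
By total probability, P(X > 2.9) = 0.333333·0 + 0.333333·0.664679 + 0.333333·0.354973 = 0.339884.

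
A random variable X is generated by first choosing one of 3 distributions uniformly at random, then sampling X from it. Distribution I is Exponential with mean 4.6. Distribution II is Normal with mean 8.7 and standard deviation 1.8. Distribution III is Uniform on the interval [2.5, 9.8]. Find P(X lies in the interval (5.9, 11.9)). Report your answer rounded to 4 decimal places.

Conditional on each component, P(5.9 < X < 11.9): I: 0.202064; II: 0.902373; III: 0.534247.
By total probability, P(5.9 < X < 11.9) = 0.333333·0.202064 + 0.333333·0.902373 + 0.333333·0.534247 = 0.546228.

0.5462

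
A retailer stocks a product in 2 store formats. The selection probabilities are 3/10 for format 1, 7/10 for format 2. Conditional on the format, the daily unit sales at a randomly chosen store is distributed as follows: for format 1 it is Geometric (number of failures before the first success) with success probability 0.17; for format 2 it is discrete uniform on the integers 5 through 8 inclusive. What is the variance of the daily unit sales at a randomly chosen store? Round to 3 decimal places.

Per component, 1: μ=4.88235, E[X²]=52.5571; 2: μ=6.5, E[X²]=43.5.
E[X] = 0.3·4.88235 + 0.7·6.5 = 6.01471.
E[X²] = 0.3·52.5571 + 0.7·43.5 = 46.2171.
Var(X) = E[X²] − (E[X])² = 46.2171 − 36.1767 = 10.0404.

10.040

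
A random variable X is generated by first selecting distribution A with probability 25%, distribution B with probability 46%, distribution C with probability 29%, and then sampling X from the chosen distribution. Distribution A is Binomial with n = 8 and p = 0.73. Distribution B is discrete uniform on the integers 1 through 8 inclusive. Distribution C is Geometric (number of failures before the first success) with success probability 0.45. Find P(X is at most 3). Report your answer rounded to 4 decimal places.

0.4454

Conditional on each component, P(X ≤ 3): A: 0.0376789; B: 0.375; C: 0.908494.
By total probability, P(X ≤ 3) = 0.25·0.0376789 + 0.46·0.375 + 0.29·0.908494 = 0.445383.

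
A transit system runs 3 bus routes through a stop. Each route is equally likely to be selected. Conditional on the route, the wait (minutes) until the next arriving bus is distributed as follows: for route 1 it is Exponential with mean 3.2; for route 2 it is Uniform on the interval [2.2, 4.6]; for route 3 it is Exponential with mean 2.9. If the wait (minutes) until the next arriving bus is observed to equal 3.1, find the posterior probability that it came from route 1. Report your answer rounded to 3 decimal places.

Likelihoods f(3.1 | ·): 1: 0.118612; 2: 0.416667; 3: 0.118401.
Posterior ∝ prior × likelihood. Numerator for 1: 0.333333·0.118612 = 0.0395372.
Normalizing constant: 0.333333·0.118612 + 0.333333·0.416667 + 0.333333·0.118401 = 0.217893.
P(1 | observation) = 0.0395372 / 0.217893 = 0.181452.

0.181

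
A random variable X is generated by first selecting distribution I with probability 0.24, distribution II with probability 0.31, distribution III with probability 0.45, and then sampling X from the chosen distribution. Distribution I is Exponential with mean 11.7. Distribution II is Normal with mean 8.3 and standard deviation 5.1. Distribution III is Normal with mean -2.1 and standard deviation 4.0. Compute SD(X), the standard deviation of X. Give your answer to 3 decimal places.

Per component, I: μ=11.7, E[X²]=273.78; II: μ=8.3, E[X²]=94.9; III: μ=-2.1, E[X²]=20.41.
E[X] = 0.24·11.7 + 0.31·8.3 + 0.45·-2.1 = 4.436.
E[X²] = 0.24·273.78 + 0.31·94.9 + 0.45·20.41 = 104.311.
Var(X) = E[X²] − (E[X])² = 104.311 − 19.6781 = 84.6326.
SD(X) = √84.6326 = 9.1996.

9.200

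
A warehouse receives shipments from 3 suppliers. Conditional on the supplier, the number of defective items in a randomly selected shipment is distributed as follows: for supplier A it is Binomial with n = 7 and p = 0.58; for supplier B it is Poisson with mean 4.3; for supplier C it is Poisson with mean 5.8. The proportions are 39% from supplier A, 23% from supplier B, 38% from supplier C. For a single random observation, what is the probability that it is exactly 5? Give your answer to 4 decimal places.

Conditional on each supplier, P(X = 5): A: 0.243141; B: 0.166224; C: 0.165596.
By total probability, P(X = 5) = 0.39·0.243141 + 0.23·0.166224 + 0.38·0.165596 = 0.195983.

0.1960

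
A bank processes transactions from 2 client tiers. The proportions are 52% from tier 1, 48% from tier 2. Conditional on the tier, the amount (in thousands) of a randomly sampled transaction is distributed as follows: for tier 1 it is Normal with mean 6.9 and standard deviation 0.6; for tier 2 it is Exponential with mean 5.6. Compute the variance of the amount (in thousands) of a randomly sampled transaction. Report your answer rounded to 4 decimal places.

15.6618

Per component, 1: μ=6.9, E[X²]=47.97; 2: μ=5.6, E[X²]=62.72.
E[X] = 0.52·6.9 + 0.48·5.6 = 6.276.
E[X²] = 0.52·47.97 + 0.48·62.72 = 55.05.
Var(X) = E[X²] − (E[X])² = 55.05 − 39.3882 = 15.6618.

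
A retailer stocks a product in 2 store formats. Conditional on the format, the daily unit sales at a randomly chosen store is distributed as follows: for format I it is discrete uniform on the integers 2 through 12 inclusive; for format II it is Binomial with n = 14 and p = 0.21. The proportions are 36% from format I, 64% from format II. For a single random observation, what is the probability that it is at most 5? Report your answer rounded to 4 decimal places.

0.7362

Conditional on each format, P(X ≤ 5): I: 0.363636; II: 0.945733.
By total probability, P(X ≤ 5) = 0.36·0.363636 + 0.64·0.945733 = 0.736178.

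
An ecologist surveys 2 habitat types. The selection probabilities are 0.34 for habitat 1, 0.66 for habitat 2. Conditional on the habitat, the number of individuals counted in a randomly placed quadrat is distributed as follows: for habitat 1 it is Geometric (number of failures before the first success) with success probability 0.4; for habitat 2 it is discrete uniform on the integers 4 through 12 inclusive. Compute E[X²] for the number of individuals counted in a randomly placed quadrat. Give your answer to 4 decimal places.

48.6800

For each component E[X²] = Var + (mean)², giving 1: 6; 2: 70.6667.
Overall E[X²] = 0.34·6 + 0.66·70.6667 = 48.68.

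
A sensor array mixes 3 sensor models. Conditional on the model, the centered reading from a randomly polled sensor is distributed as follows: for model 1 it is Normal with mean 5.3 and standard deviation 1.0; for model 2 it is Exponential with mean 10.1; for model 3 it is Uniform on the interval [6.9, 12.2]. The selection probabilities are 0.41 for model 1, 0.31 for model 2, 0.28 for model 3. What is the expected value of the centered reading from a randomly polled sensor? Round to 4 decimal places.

7.9780

Component means — 1: 5.3; 2: 10.1; 3: 9.55.
E[X] = 0.41·5.3 + 0.31·10.1 + 0.28·9.55 = 7.978.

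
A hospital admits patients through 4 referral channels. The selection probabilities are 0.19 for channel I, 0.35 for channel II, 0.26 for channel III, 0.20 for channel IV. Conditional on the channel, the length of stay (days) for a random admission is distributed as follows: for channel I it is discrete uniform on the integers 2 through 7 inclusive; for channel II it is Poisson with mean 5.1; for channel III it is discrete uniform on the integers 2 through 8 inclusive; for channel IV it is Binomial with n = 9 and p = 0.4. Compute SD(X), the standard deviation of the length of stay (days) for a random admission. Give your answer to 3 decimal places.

Per component, I: μ=4.5, E[X²]=23.1667; II: μ=5.1, E[X²]=31.11; III: μ=5, E[X²]=29; IV: μ=3.6, E[X²]=15.12.
E[X] = 0.19·4.5 + 0.35·5.1 + 0.26·5 + 0.2·3.6 = 4.66.
E[X²] = 0.19·23.1667 + 0.35·31.11 + 0.26·29 + 0.2·15.12 = 25.8542.
Var(X) = E[X²] − (E[X])² = 25.8542 − 21.7156 = 4.13857.
SD(X) = √4.13857 = 2.03435.

2.034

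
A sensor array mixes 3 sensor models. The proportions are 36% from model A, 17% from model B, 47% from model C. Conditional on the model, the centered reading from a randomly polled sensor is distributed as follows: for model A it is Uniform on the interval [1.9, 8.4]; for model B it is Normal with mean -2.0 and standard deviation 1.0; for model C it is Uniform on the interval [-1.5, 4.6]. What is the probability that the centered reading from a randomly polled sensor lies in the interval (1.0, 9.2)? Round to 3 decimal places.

Conditional on each model, P(1.0 < X < 9.2): A: 1; B: 0.0013499; C: 0.590164.
By total probability, P(1.0 < X < 9.2) = 0.36·1 + 0.17·0.0013499 + 0.47·0.590164 = 0.637607.

0.638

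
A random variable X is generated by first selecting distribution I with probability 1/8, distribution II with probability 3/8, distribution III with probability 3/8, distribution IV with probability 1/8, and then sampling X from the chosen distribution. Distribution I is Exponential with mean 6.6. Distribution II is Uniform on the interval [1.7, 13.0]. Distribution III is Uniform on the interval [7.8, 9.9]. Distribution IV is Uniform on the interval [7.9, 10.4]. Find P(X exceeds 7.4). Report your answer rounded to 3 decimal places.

Conditional on each component, P(X > 7.4): I: 0.325885; II: 0.495575; III: 1; IV: 1.
By total probability, P(X > 7.4) = 0.125·0.325885 + 0.375·0.495575 + 0.375·1 + 0.125·1 = 0.726576.

0.727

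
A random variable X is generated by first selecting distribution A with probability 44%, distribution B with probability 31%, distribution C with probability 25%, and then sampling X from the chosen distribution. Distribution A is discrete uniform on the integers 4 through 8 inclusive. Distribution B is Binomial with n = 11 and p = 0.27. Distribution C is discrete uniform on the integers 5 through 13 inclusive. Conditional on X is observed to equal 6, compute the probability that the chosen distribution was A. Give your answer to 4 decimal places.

0.6914

Likelihoods P(X=6 | ·): A: 0.2; B: 0.0371055; C: 0.111111.
Posterior ∝ prior × likelihood. Numerator for A: 0.44·0.2 = 0.088.
Normalizing constant: 0.44·0.2 + 0.31·0.0371055 + 0.25·0.111111 = 0.12728.
P(A | observation) = 0.088 / 0.12728 = 0.691386.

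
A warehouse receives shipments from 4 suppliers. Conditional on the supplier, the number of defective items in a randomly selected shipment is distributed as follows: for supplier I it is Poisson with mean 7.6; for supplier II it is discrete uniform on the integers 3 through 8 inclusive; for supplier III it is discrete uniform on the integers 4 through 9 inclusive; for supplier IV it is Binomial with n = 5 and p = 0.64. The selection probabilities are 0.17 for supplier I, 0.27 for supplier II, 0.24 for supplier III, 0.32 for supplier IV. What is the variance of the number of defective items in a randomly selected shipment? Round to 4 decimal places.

Per component, I: μ=7.6, E[X²]=65.36; II: μ=5.5, E[X²]=33.1667; III: μ=6.5, E[X²]=45.1667; IV: μ=3.2, E[X²]=11.392.
E[X] = 0.17·7.6 + 0.27·5.5 + 0.24·6.5 + 0.32·3.2 = 5.361.
E[X²] = 0.17·65.36 + 0.27·33.1667 + 0.24·45.1667 + 0.32·11.392 = 34.5516.
Var(X) = E[X²] − (E[X])² = 34.5516 − 28.7403 = 5.81132.

5.8113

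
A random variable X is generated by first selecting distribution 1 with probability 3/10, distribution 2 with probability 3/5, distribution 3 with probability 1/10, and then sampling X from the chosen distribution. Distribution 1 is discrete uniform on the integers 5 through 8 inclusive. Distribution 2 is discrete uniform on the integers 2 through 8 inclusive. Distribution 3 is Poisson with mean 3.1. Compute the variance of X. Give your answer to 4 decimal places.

4.0534

Per component, 1: μ=6.5, E[X²]=43.5; 2: μ=5, E[X²]=29; 3: μ=3.1, E[X²]=12.71.
E[X] = 0.3·6.5 + 0.6·5 + 0.1·3.1 = 5.26.
E[X²] = 0.3·43.5 + 0.6·29 + 0.1·12.71 = 31.721.
Var(X) = E[X²] − (E[X])² = 31.721 − 27.6676 = 4.0534.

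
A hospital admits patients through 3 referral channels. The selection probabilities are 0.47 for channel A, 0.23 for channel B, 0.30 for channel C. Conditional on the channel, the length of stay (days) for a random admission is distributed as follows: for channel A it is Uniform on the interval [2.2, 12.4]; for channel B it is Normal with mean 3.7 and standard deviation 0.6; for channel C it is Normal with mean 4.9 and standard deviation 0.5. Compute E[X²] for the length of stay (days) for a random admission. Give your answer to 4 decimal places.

39.6307

For each component E[X²] = Var + (mean)², giving A: 61.96; B: 14.05; C: 24.26.
Overall E[X²] = 0.47·61.96 + 0.23·14.05 + 0.3·24.26 = 39.6307.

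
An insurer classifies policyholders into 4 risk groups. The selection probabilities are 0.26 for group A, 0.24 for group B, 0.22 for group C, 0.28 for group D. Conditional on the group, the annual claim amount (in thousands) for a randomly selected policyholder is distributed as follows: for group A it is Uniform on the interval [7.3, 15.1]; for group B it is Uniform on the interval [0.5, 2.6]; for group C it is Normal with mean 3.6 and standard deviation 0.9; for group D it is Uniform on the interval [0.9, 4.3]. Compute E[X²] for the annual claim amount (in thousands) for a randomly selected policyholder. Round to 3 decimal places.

For each component E[X²] = Var + (mean)², giving A: 130.51; B: 2.77; C: 13.77; D: 7.72333.
Overall E[X²] = 0.26·130.51 + 0.24·2.77 + 0.22·13.77 + 0.28·7.72333 = 39.7893.

39.789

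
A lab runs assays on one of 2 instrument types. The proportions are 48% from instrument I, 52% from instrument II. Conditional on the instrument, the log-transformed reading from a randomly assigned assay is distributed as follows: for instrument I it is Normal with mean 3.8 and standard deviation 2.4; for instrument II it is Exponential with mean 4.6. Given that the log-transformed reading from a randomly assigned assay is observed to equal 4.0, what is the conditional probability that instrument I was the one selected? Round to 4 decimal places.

0.6266

Likelihoods f(4.0 | ·): I: 0.16565; II: 0.091116.
Posterior ∝ prior × likelihood. Numerator for I: 0.48·0.16565 = 0.0795119.
Normalizing constant: 0.48·0.16565 + 0.52·0.091116 = 0.126892.
P(I | observation) = 0.0795119 / 0.126892 = 0.62661.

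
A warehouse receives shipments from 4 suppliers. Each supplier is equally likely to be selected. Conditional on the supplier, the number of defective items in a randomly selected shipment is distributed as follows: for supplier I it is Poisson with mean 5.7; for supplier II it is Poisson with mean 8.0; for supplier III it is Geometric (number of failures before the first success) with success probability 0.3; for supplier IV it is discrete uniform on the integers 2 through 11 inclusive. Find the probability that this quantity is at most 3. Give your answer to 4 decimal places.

Conditional on each supplier, P(X ≤ 3): I: 0.180048; II: 0.0423801; III: 0.7599; IV: 0.2.
By total probability, P(X ≤ 3) = 0.25·0.180048 + 0.25·0.0423801 + 0.25·0.7599 + 0.25·0.2 = 0.295582.

0.2956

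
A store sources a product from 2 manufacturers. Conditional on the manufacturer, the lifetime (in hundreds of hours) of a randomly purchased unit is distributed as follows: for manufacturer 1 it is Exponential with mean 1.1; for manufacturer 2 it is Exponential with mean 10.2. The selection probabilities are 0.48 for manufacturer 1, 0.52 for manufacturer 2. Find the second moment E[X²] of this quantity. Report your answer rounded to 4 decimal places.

109.3632

For each component E[X²] = Var + (mean)², giving 1: 2.42; 2: 208.08.
Overall E[X²] = 0.48·2.42 + 0.52·208.08 = 109.363.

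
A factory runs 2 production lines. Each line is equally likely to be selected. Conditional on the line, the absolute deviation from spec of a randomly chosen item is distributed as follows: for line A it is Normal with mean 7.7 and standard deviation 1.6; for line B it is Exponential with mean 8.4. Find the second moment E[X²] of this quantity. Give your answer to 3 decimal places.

For each component E[X²] = Var + (mean)², giving A: 61.85; B: 141.12.
Overall E[X²] = 0.5·61.85 + 0.5·141.12 = 101.485.

101.485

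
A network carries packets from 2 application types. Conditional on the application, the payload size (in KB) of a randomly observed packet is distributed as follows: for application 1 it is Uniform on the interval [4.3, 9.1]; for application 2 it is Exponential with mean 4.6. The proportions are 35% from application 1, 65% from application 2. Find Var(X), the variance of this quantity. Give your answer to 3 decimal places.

Per component, 1: μ=6.7, E[X²]=46.81; 2: μ=4.6, E[X²]=42.32.
E[X] = 0.35·6.7 + 0.65·4.6 = 5.335.
E[X²] = 0.35·46.81 + 0.65·42.32 = 43.8915.
Var(X) = E[X²] − (E[X])² = 43.8915 − 28.4622 = 15.4293.

15.429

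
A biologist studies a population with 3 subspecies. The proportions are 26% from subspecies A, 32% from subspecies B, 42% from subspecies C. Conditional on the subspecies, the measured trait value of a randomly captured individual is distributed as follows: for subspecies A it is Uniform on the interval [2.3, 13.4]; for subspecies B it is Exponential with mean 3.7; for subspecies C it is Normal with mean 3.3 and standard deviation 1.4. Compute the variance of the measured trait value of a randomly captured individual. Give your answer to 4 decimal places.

11.5887

Per component, A: μ=7.85, E[X²]=71.89; B: μ=3.7, E[X²]=27.38; C: μ=3.3, E[X²]=12.85.
E[X] = 0.26·7.85 + 0.32·3.7 + 0.42·3.3 = 4.611.
E[X²] = 0.26·71.89 + 0.32·27.38 + 0.42·12.85 = 32.85.
Var(X) = E[X²] − (E[X])² = 32.85 − 21.2613 = 11.5887.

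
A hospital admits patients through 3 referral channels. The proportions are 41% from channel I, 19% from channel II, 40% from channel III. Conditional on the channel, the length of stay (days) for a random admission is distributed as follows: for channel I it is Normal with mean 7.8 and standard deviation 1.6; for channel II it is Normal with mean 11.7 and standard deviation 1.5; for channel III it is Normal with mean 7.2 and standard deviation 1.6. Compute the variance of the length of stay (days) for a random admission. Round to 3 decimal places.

Per component, I: μ=7.8, E[X²]=63.4; II: μ=11.7, E[X²]=139.14; III: μ=7.2, E[X²]=54.4.
E[X] = 0.41·7.8 + 0.19·11.7 + 0.4·7.2 = 8.301.
E[X²] = 0.41·63.4 + 0.19·139.14 + 0.4·54.4 = 74.1906.
Var(X) = E[X²] − (E[X])² = 74.1906 − 68.9066 = 5.284.

5.284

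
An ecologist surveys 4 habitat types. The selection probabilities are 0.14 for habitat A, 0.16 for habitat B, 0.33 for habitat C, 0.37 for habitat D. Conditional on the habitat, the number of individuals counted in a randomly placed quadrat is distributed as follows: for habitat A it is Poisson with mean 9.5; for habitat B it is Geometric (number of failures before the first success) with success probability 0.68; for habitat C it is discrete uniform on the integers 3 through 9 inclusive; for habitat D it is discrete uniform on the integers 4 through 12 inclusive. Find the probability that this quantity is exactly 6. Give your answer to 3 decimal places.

0.099

Conditional on each habitat, P(X = 6): A: 0.0764208; B: 0.000730144; C: 0.142857; D: 0.111111.
By total probability, P(X = 6) = 0.14·0.0764208 + 0.16·0.000730144 + 0.33·0.142857 + 0.37·0.111111 = 0.0990697.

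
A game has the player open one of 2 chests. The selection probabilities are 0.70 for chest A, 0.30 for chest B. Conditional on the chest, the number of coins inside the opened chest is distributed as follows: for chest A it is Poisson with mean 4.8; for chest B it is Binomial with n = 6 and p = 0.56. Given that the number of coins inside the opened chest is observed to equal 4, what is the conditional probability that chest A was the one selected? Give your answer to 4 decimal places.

0.5979

Likelihoods P(X=4 | ·): A: 0.182029; B: 0.285594.
Posterior ∝ prior × likelihood. Numerator for A: 0.7·0.182029 = 0.12742.
Normalizing constant: 0.7·0.182029 + 0.3·0.285594 = 0.213098.
P(A | observation) = 0.12742 / 0.213098 = 0.597941.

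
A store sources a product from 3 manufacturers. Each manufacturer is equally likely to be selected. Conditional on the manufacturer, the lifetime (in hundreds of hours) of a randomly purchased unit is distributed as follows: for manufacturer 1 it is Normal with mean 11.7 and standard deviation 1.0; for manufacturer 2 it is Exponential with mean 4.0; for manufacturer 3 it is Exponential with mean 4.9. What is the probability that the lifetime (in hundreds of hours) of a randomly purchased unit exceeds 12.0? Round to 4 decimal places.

Conditional on each manufacturer, P(X > 12.0): 1: 0.382089; 2: 0.0497871; 3: 0.0863817.
By total probability, P(X > 12.0) = 0.333333·0.382089 + 0.333333·0.0497871 + 0.333333·0.0863817 = 0.172752.

0.1728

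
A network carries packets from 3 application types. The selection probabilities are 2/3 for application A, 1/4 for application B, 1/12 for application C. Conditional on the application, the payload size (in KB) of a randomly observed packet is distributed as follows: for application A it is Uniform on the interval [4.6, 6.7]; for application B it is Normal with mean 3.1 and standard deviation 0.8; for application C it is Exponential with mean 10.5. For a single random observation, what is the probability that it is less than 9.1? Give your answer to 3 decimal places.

Conditional on each application, P(X < 9.1): A: 1; B: 1; C: 0.57965.
By total probability, P(X < 9.1) = 0.666667·1 + 0.25·1 + 0.0833333·0.57965 = 0.964971.

0.965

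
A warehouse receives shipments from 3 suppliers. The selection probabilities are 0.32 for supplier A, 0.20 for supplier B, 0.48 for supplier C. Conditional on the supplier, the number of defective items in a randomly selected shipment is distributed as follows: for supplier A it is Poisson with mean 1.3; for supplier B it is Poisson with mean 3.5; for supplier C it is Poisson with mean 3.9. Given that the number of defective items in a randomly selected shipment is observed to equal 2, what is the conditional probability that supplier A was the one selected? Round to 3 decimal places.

Likelihoods P(X=2 | ·): A: 0.230289; B: 0.184959; C: 0.15394.
Posterior ∝ prior × likelihood. Numerator for A: 0.32·0.230289 = 0.0736926.
Normalizing constant: 0.32·0.230289 + 0.2·0.184959 + 0.48·0.15394 = 0.184575.
P(A | observation) = 0.0736926 / 0.184575 = 0.399255.

0.399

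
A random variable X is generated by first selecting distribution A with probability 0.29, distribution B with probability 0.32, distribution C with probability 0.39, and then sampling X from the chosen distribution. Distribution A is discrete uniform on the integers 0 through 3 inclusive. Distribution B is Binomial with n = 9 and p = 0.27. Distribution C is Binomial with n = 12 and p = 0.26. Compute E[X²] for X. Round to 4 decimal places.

8.1691

For each component E[X²] = Var + (mean)², giving A: 3.5; B: 7.6788; C: 12.0432.
Overall E[X²] = 0.29·3.5 + 0.32·7.6788 + 0.39·12.0432 = 8.16906.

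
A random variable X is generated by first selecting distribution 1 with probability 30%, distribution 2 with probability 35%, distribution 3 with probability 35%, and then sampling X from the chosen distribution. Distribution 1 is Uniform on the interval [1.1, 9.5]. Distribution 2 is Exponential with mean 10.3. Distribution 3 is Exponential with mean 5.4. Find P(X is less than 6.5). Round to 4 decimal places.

Conditional on each component, P(X < 6.5): 1: 0.642857; 2: 0.467977; 3: 0.699919.
By total probability, P(X < 6.5) = 0.3·0.642857 + 0.35·0.467977 + 0.35·0.699919 = 0.601621.

0.6016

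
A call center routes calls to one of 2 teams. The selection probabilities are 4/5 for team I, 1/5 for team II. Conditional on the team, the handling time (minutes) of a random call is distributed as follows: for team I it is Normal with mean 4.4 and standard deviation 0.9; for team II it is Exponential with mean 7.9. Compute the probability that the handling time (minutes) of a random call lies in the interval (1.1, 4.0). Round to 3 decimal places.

Conditional on each team, P(1.1 < X < 4.0): I: 0.328238; II: 0.267315.
By total probability, P(1.1 < X < 4.0) = 0.8·0.328238 + 0.2·0.267315 = 0.316053.

0.316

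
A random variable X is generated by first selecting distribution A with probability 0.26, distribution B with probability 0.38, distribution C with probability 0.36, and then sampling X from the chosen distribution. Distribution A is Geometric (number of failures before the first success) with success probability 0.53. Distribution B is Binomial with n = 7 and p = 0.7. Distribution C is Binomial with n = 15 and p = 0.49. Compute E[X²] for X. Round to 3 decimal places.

For each component E[X²] = Var + (mean)², giving A: 2.45959; B: 25.48; C: 57.771.
Overall E[X²] = 0.26·2.45959 + 0.38·25.48 + 0.36·57.771 = 31.1195.

31.119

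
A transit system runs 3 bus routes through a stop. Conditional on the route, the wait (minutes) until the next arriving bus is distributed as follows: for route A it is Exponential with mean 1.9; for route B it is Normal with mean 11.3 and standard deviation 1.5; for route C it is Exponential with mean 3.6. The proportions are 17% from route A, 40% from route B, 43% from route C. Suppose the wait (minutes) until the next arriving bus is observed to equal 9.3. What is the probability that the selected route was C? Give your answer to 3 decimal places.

Likelihoods f(9.3 | ·): A: 0.00393994; B: 0.10934; C: 0.0209783.
Posterior ∝ prior × likelihood. Numerator for C: 0.43·0.0209783 = 0.00902066.
Normalizing constant: 0.17·0.00393994 + 0.4·0.10934 + 0.43·0.0209783 = 0.0534265.
P(C | observation) = 0.00902066 / 0.0534265 = 0.168843.

0.169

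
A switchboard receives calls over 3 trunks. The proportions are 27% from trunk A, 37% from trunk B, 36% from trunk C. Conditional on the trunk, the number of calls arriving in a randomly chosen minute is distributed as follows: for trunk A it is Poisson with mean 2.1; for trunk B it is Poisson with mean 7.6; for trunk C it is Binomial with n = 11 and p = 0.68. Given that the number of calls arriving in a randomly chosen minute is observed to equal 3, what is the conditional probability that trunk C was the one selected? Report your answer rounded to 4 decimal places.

Likelihoods P(X=3 | ·): A: 0.189011; B: 0.0366144; C: 0.00570441.
Posterior ∝ prior × likelihood. Numerator for C: 0.36·0.00570441 = 0.00205359.
Normalizing constant: 0.27·0.189011 + 0.37·0.0366144 + 0.36·0.00570441 = 0.066634.
P(C | observation) = 0.00205359 / 0.066634 = 0.0308189.

0.0308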